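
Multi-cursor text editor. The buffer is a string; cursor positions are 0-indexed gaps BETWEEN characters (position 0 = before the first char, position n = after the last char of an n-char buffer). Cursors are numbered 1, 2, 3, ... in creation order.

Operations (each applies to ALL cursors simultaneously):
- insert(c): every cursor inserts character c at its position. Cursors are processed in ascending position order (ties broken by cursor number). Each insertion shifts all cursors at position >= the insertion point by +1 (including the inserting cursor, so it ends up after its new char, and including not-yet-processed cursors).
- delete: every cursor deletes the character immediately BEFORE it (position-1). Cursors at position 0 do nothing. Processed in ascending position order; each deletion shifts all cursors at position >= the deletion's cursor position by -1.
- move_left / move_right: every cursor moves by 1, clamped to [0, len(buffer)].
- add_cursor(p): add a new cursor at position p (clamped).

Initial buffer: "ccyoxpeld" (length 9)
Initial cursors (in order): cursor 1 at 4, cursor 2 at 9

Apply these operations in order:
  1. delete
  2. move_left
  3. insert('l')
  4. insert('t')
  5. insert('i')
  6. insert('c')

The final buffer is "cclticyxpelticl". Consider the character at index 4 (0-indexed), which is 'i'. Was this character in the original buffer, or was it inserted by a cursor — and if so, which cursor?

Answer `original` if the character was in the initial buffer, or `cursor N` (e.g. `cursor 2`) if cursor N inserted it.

After op 1 (delete): buffer="ccyxpel" (len 7), cursors c1@3 c2@7, authorship .......
After op 2 (move_left): buffer="ccyxpel" (len 7), cursors c1@2 c2@6, authorship .......
After op 3 (insert('l')): buffer="cclyxpell" (len 9), cursors c1@3 c2@8, authorship ..1....2.
After op 4 (insert('t')): buffer="ccltyxpeltl" (len 11), cursors c1@4 c2@10, authorship ..11....22.
After op 5 (insert('i')): buffer="ccltiyxpeltil" (len 13), cursors c1@5 c2@12, authorship ..111....222.
After op 6 (insert('c')): buffer="cclticyxpelticl" (len 15), cursors c1@6 c2@14, authorship ..1111....2222.
Authorship (.=original, N=cursor N): . . 1 1 1 1 . . . . 2 2 2 2 .
Index 4: author = 1

Answer: cursor 1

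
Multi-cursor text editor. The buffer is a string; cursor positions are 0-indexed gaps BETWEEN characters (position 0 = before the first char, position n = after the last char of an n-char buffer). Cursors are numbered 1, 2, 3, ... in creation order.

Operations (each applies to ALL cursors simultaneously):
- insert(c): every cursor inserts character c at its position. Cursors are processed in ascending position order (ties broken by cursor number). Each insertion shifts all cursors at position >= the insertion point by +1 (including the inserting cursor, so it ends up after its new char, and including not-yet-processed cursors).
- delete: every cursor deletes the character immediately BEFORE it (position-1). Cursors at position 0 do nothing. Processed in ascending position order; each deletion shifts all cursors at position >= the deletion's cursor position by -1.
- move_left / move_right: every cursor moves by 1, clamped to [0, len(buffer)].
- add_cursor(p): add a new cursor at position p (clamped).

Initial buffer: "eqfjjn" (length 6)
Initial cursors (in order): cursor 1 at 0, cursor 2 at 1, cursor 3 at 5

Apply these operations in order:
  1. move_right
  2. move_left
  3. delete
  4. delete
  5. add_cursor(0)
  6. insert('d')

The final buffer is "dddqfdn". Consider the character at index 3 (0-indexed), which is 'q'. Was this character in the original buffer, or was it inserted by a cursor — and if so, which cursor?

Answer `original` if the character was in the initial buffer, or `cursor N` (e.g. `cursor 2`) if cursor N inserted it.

Answer: original

Derivation:
After op 1 (move_right): buffer="eqfjjn" (len 6), cursors c1@1 c2@2 c3@6, authorship ......
After op 2 (move_left): buffer="eqfjjn" (len 6), cursors c1@0 c2@1 c3@5, authorship ......
After op 3 (delete): buffer="qfjn" (len 4), cursors c1@0 c2@0 c3@3, authorship ....
After op 4 (delete): buffer="qfn" (len 3), cursors c1@0 c2@0 c3@2, authorship ...
After op 5 (add_cursor(0)): buffer="qfn" (len 3), cursors c1@0 c2@0 c4@0 c3@2, authorship ...
After op 6 (insert('d')): buffer="dddqfdn" (len 7), cursors c1@3 c2@3 c4@3 c3@6, authorship 124..3.
Authorship (.=original, N=cursor N): 1 2 4 . . 3 .
Index 3: author = original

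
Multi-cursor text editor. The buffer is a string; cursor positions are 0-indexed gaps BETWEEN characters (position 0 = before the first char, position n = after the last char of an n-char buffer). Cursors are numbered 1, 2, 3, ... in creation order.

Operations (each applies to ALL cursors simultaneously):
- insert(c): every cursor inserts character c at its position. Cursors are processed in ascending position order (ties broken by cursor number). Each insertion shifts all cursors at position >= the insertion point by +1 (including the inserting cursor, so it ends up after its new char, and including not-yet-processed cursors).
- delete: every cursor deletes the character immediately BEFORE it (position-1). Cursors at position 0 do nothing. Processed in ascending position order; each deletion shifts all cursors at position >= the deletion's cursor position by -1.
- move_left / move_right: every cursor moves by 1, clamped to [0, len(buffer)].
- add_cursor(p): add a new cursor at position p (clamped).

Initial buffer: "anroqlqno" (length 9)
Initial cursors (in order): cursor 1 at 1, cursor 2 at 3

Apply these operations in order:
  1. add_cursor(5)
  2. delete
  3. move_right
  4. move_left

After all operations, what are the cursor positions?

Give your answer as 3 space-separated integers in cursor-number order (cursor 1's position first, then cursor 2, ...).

Answer: 0 1 2

Derivation:
After op 1 (add_cursor(5)): buffer="anroqlqno" (len 9), cursors c1@1 c2@3 c3@5, authorship .........
After op 2 (delete): buffer="nolqno" (len 6), cursors c1@0 c2@1 c3@2, authorship ......
After op 3 (move_right): buffer="nolqno" (len 6), cursors c1@1 c2@2 c3@3, authorship ......
After op 4 (move_left): buffer="nolqno" (len 6), cursors c1@0 c2@1 c3@2, authorship ......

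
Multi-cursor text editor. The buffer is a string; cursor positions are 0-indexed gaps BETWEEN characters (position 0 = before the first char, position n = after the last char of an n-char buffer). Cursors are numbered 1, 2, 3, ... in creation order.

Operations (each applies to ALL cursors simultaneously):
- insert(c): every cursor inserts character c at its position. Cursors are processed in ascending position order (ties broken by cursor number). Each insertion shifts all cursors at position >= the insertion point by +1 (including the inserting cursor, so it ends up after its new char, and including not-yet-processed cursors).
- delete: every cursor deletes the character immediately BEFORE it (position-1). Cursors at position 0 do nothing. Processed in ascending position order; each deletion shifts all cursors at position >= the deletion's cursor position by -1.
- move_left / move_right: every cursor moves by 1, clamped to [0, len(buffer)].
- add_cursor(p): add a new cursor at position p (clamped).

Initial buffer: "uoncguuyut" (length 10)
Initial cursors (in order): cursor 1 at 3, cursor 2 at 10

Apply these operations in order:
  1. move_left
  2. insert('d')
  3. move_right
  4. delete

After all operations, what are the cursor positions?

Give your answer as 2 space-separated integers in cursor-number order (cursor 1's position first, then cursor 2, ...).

After op 1 (move_left): buffer="uoncguuyut" (len 10), cursors c1@2 c2@9, authorship ..........
After op 2 (insert('d')): buffer="uodncguuyudt" (len 12), cursors c1@3 c2@11, authorship ..1.......2.
After op 3 (move_right): buffer="uodncguuyudt" (len 12), cursors c1@4 c2@12, authorship ..1.......2.
After op 4 (delete): buffer="uodcguuyud" (len 10), cursors c1@3 c2@10, authorship ..1......2

Answer: 3 10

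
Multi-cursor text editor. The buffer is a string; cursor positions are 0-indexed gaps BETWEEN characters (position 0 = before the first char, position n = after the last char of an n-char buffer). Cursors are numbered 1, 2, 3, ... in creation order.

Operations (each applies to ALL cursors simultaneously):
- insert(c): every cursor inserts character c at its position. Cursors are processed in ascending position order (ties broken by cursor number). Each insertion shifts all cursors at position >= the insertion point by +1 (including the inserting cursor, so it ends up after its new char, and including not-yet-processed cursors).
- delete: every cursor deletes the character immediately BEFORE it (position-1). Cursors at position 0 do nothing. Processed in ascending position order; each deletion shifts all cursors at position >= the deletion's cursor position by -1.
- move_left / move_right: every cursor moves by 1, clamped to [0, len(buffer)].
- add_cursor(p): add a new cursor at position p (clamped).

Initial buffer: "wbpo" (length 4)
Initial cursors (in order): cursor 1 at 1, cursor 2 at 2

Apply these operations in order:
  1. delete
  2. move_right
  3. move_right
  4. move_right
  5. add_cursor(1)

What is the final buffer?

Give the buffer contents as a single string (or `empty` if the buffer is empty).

Answer: po

Derivation:
After op 1 (delete): buffer="po" (len 2), cursors c1@0 c2@0, authorship ..
After op 2 (move_right): buffer="po" (len 2), cursors c1@1 c2@1, authorship ..
After op 3 (move_right): buffer="po" (len 2), cursors c1@2 c2@2, authorship ..
After op 4 (move_right): buffer="po" (len 2), cursors c1@2 c2@2, authorship ..
After op 5 (add_cursor(1)): buffer="po" (len 2), cursors c3@1 c1@2 c2@2, authorship ..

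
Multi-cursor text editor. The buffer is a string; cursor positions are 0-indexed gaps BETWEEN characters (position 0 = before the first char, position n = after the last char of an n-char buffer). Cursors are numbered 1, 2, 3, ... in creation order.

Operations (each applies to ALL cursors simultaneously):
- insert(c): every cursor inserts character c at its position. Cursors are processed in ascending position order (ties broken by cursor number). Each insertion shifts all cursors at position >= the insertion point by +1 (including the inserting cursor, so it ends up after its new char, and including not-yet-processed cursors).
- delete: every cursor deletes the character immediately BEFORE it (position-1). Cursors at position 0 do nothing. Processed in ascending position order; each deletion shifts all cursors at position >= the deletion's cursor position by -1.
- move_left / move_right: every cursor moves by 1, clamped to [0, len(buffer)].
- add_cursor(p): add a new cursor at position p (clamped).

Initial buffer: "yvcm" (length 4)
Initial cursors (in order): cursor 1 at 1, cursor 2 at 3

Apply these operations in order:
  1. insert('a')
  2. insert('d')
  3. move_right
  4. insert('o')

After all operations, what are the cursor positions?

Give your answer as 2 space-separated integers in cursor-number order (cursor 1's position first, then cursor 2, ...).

Answer: 5 10

Derivation:
After op 1 (insert('a')): buffer="yavcam" (len 6), cursors c1@2 c2@5, authorship .1..2.
After op 2 (insert('d')): buffer="yadvcadm" (len 8), cursors c1@3 c2@7, authorship .11..22.
After op 3 (move_right): buffer="yadvcadm" (len 8), cursors c1@4 c2@8, authorship .11..22.
After op 4 (insert('o')): buffer="yadvocadmo" (len 10), cursors c1@5 c2@10, authorship .11.1.22.2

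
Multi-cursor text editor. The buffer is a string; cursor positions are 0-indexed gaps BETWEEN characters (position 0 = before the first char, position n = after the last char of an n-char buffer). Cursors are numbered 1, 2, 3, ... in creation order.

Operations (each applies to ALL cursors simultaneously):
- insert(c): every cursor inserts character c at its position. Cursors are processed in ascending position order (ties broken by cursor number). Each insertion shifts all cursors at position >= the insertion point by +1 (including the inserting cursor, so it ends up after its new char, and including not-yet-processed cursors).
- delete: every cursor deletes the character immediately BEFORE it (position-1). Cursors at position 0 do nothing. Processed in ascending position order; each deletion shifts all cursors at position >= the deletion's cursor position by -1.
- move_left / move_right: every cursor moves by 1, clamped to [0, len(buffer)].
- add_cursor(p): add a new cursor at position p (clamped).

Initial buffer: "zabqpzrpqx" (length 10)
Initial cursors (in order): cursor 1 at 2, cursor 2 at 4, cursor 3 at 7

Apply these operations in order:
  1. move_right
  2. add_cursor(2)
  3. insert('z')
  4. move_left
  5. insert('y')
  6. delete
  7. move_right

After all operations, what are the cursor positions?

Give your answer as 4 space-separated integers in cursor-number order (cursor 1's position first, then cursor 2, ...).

Answer: 5 8 12 3

Derivation:
After op 1 (move_right): buffer="zabqpzrpqx" (len 10), cursors c1@3 c2@5 c3@8, authorship ..........
After op 2 (add_cursor(2)): buffer="zabqpzrpqx" (len 10), cursors c4@2 c1@3 c2@5 c3@8, authorship ..........
After op 3 (insert('z')): buffer="zazbzqpzzrpzqx" (len 14), cursors c4@3 c1@5 c2@8 c3@12, authorship ..4.1..2...3..
After op 4 (move_left): buffer="zazbzqpzzrpzqx" (len 14), cursors c4@2 c1@4 c2@7 c3@11, authorship ..4.1..2...3..
After op 5 (insert('y')): buffer="zayzbyzqpyzzrpyzqx" (len 18), cursors c4@3 c1@6 c2@10 c3@15, authorship ..44.11..22...33..
After op 6 (delete): buffer="zazbzqpzzrpzqx" (len 14), cursors c4@2 c1@4 c2@7 c3@11, authorship ..4.1..2...3..
After op 7 (move_right): buffer="zazbzqpzzrpzqx" (len 14), cursors c4@3 c1@5 c2@8 c3@12, authorship ..4.1..2...3..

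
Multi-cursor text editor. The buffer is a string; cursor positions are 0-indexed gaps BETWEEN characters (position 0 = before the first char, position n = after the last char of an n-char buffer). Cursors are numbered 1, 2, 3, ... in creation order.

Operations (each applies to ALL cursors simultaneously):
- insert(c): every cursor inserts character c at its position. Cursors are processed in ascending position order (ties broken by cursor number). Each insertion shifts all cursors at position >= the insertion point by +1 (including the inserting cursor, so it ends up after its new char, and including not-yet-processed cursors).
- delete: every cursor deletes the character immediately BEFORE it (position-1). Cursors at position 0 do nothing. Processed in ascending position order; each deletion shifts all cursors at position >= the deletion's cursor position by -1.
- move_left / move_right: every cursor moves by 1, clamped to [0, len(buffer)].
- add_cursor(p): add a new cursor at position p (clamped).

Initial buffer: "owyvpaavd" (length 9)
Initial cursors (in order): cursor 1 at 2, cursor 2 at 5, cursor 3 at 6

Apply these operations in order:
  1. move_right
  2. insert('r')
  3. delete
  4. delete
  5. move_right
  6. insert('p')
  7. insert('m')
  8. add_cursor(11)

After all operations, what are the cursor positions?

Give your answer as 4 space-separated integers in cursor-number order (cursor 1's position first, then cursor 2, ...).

After op 1 (move_right): buffer="owyvpaavd" (len 9), cursors c1@3 c2@6 c3@7, authorship .........
After op 2 (insert('r')): buffer="owyrvpararvd" (len 12), cursors c1@4 c2@8 c3@10, authorship ...1...2.3..
After op 3 (delete): buffer="owyvpaavd" (len 9), cursors c1@3 c2@6 c3@7, authorship .........
After op 4 (delete): buffer="owvpvd" (len 6), cursors c1@2 c2@4 c3@4, authorship ......
After op 5 (move_right): buffer="owvpvd" (len 6), cursors c1@3 c2@5 c3@5, authorship ......
After op 6 (insert('p')): buffer="owvppvppd" (len 9), cursors c1@4 c2@8 c3@8, authorship ...1..23.
After op 7 (insert('m')): buffer="owvpmpvppmmd" (len 12), cursors c1@5 c2@11 c3@11, authorship ...11..2323.
After op 8 (add_cursor(11)): buffer="owvpmpvppmmd" (len 12), cursors c1@5 c2@11 c3@11 c4@11, authorship ...11..2323.

Answer: 5 11 11 11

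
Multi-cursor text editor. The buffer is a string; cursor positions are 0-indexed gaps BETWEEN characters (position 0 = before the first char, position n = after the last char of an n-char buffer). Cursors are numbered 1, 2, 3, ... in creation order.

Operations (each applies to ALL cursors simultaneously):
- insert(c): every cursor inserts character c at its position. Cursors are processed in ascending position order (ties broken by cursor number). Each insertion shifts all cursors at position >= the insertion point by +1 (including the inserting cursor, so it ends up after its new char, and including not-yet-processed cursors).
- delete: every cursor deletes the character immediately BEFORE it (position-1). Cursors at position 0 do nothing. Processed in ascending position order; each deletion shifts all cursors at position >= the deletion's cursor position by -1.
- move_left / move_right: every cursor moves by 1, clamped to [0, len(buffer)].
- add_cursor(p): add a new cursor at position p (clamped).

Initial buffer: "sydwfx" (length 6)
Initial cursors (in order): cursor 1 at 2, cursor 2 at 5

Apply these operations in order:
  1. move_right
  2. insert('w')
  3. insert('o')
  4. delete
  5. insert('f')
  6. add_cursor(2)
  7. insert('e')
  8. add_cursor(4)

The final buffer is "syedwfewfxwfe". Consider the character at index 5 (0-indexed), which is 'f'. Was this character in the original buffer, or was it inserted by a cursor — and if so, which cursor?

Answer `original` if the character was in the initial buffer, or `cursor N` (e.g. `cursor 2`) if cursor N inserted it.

After op 1 (move_right): buffer="sydwfx" (len 6), cursors c1@3 c2@6, authorship ......
After op 2 (insert('w')): buffer="sydwwfxw" (len 8), cursors c1@4 c2@8, authorship ...1...2
After op 3 (insert('o')): buffer="sydwowfxwo" (len 10), cursors c1@5 c2@10, authorship ...11...22
After op 4 (delete): buffer="sydwwfxw" (len 8), cursors c1@4 c2@8, authorship ...1...2
After op 5 (insert('f')): buffer="sydwfwfxwf" (len 10), cursors c1@5 c2@10, authorship ...11...22
After op 6 (add_cursor(2)): buffer="sydwfwfxwf" (len 10), cursors c3@2 c1@5 c2@10, authorship ...11...22
After op 7 (insert('e')): buffer="syedwfewfxwfe" (len 13), cursors c3@3 c1@7 c2@13, authorship ..3.111...222
After op 8 (add_cursor(4)): buffer="syedwfewfxwfe" (len 13), cursors c3@3 c4@4 c1@7 c2@13, authorship ..3.111...222
Authorship (.=original, N=cursor N): . . 3 . 1 1 1 . . . 2 2 2
Index 5: author = 1

Answer: cursor 1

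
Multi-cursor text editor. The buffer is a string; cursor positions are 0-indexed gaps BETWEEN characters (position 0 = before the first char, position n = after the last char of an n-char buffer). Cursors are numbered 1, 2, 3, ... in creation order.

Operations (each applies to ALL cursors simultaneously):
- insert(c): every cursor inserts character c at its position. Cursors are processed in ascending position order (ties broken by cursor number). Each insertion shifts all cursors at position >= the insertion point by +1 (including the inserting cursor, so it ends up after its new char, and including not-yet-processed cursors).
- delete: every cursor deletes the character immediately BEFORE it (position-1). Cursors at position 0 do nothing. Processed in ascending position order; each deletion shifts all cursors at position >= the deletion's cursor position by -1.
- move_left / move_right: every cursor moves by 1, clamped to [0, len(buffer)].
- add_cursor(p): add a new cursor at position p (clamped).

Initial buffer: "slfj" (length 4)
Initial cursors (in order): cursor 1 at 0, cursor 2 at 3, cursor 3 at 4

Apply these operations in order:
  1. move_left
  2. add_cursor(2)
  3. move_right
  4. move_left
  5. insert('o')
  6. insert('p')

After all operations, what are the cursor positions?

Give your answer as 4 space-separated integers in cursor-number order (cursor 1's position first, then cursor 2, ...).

Answer: 2 8 11 8

Derivation:
After op 1 (move_left): buffer="slfj" (len 4), cursors c1@0 c2@2 c3@3, authorship ....
After op 2 (add_cursor(2)): buffer="slfj" (len 4), cursors c1@0 c2@2 c4@2 c3@3, authorship ....
After op 3 (move_right): buffer="slfj" (len 4), cursors c1@1 c2@3 c4@3 c3@4, authorship ....
After op 4 (move_left): buffer="slfj" (len 4), cursors c1@0 c2@2 c4@2 c3@3, authorship ....
After op 5 (insert('o')): buffer="osloofoj" (len 8), cursors c1@1 c2@5 c4@5 c3@7, authorship 1..24.3.
After op 6 (insert('p')): buffer="opslooppfopj" (len 12), cursors c1@2 c2@8 c4@8 c3@11, authorship 11..2424.33.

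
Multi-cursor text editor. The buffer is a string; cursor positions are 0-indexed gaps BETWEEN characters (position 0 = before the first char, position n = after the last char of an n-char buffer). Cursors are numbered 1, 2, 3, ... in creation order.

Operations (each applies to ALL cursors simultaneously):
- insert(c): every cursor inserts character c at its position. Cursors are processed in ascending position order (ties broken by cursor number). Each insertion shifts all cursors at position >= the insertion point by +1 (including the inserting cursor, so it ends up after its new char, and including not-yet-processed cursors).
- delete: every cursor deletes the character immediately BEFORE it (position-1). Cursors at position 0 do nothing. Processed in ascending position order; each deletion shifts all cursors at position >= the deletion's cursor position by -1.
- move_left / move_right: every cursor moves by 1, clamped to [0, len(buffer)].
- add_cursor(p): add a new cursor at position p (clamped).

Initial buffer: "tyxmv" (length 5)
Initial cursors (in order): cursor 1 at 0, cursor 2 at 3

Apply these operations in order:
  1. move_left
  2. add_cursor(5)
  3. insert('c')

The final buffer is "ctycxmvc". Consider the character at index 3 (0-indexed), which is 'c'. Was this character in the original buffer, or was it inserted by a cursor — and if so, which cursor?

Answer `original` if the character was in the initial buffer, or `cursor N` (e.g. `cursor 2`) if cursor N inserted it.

Answer: cursor 2

Derivation:
After op 1 (move_left): buffer="tyxmv" (len 5), cursors c1@0 c2@2, authorship .....
After op 2 (add_cursor(5)): buffer="tyxmv" (len 5), cursors c1@0 c2@2 c3@5, authorship .....
After op 3 (insert('c')): buffer="ctycxmvc" (len 8), cursors c1@1 c2@4 c3@8, authorship 1..2...3
Authorship (.=original, N=cursor N): 1 . . 2 . . . 3
Index 3: author = 2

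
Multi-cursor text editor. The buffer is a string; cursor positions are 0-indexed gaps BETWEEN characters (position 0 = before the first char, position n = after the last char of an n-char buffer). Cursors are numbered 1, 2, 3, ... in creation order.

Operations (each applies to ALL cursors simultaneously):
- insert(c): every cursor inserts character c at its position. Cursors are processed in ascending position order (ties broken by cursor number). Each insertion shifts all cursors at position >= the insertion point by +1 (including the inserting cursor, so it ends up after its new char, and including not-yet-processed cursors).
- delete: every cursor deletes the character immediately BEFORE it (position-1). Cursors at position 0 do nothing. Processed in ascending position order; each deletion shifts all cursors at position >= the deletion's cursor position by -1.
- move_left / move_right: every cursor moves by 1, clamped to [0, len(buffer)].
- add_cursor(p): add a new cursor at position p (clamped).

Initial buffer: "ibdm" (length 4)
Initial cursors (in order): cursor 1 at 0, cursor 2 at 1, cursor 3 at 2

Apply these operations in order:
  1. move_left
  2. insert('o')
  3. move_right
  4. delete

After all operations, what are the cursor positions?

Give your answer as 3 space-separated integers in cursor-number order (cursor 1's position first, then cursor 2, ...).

Answer: 1 1 2

Derivation:
After op 1 (move_left): buffer="ibdm" (len 4), cursors c1@0 c2@0 c3@1, authorship ....
After op 2 (insert('o')): buffer="ooiobdm" (len 7), cursors c1@2 c2@2 c3@4, authorship 12.3...
After op 3 (move_right): buffer="ooiobdm" (len 7), cursors c1@3 c2@3 c3@5, authorship 12.3...
After op 4 (delete): buffer="oodm" (len 4), cursors c1@1 c2@1 c3@2, authorship 13..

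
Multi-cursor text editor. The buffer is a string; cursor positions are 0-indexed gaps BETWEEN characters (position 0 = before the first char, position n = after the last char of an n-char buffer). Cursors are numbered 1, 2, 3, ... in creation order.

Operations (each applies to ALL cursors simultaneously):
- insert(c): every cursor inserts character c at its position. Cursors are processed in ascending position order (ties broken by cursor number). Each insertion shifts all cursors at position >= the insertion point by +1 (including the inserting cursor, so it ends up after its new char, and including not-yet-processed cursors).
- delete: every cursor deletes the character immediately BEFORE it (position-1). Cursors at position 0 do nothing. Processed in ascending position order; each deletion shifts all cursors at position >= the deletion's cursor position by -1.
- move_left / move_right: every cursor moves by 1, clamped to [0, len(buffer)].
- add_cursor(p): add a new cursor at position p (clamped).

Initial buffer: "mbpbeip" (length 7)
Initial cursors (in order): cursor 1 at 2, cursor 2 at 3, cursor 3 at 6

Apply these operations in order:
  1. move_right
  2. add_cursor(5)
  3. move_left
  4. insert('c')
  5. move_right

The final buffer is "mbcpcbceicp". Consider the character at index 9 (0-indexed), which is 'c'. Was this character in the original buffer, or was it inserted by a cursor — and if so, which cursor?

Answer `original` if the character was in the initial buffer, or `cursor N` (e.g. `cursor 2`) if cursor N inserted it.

After op 1 (move_right): buffer="mbpbeip" (len 7), cursors c1@3 c2@4 c3@7, authorship .......
After op 2 (add_cursor(5)): buffer="mbpbeip" (len 7), cursors c1@3 c2@4 c4@5 c3@7, authorship .......
After op 3 (move_left): buffer="mbpbeip" (len 7), cursors c1@2 c2@3 c4@4 c3@6, authorship .......
After op 4 (insert('c')): buffer="mbcpcbceicp" (len 11), cursors c1@3 c2@5 c4@7 c3@10, authorship ..1.2.4..3.
After op 5 (move_right): buffer="mbcpcbceicp" (len 11), cursors c1@4 c2@6 c4@8 c3@11, authorship ..1.2.4..3.
Authorship (.=original, N=cursor N): . . 1 . 2 . 4 . . 3 .
Index 9: author = 3

Answer: cursor 3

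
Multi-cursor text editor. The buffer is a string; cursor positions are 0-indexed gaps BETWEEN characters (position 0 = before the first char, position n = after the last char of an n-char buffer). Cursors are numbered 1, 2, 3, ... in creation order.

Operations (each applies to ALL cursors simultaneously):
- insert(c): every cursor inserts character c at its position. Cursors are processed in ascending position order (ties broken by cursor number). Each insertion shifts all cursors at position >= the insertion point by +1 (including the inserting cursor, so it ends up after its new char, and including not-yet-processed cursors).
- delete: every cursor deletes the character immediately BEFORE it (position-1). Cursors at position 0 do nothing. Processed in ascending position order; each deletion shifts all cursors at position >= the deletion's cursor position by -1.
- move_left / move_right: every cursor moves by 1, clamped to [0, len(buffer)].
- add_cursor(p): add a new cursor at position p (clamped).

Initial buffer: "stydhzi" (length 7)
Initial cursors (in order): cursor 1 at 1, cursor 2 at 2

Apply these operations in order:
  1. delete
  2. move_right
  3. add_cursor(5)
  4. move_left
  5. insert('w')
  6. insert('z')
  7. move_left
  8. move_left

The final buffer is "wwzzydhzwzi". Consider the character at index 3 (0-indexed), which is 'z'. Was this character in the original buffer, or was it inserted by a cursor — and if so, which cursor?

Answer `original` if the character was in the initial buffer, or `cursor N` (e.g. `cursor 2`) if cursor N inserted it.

After op 1 (delete): buffer="ydhzi" (len 5), cursors c1@0 c2@0, authorship .....
After op 2 (move_right): buffer="ydhzi" (len 5), cursors c1@1 c2@1, authorship .....
After op 3 (add_cursor(5)): buffer="ydhzi" (len 5), cursors c1@1 c2@1 c3@5, authorship .....
After op 4 (move_left): buffer="ydhzi" (len 5), cursors c1@0 c2@0 c3@4, authorship .....
After op 5 (insert('w')): buffer="wwydhzwi" (len 8), cursors c1@2 c2@2 c3@7, authorship 12....3.
After op 6 (insert('z')): buffer="wwzzydhzwzi" (len 11), cursors c1@4 c2@4 c3@10, authorship 1212....33.
After op 7 (move_left): buffer="wwzzydhzwzi" (len 11), cursors c1@3 c2@3 c3@9, authorship 1212....33.
After op 8 (move_left): buffer="wwzzydhzwzi" (len 11), cursors c1@2 c2@2 c3@8, authorship 1212....33.
Authorship (.=original, N=cursor N): 1 2 1 2 . . . . 3 3 .
Index 3: author = 2

Answer: cursor 2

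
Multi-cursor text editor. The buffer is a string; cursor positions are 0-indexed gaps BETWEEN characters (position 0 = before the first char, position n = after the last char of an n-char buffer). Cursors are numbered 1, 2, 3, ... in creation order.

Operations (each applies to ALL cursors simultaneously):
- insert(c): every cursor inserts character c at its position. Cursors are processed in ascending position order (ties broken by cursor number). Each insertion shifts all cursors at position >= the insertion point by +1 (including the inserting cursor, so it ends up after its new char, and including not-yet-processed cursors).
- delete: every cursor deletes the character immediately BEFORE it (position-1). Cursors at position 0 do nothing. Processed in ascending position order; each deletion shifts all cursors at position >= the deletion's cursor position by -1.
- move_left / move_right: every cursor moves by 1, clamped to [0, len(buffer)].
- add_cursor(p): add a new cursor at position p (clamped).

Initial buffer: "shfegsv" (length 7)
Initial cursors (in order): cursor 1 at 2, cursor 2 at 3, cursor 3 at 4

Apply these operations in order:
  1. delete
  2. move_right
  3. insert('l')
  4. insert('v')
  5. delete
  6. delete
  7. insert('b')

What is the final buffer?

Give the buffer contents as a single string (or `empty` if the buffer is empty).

Answer: sgbbbsv

Derivation:
After op 1 (delete): buffer="sgsv" (len 4), cursors c1@1 c2@1 c3@1, authorship ....
After op 2 (move_right): buffer="sgsv" (len 4), cursors c1@2 c2@2 c3@2, authorship ....
After op 3 (insert('l')): buffer="sglllsv" (len 7), cursors c1@5 c2@5 c3@5, authorship ..123..
After op 4 (insert('v')): buffer="sglllvvvsv" (len 10), cursors c1@8 c2@8 c3@8, authorship ..123123..
After op 5 (delete): buffer="sglllsv" (len 7), cursors c1@5 c2@5 c3@5, authorship ..123..
After op 6 (delete): buffer="sgsv" (len 4), cursors c1@2 c2@2 c3@2, authorship ....
After op 7 (insert('b')): buffer="sgbbbsv" (len 7), cursors c1@5 c2@5 c3@5, authorship ..123..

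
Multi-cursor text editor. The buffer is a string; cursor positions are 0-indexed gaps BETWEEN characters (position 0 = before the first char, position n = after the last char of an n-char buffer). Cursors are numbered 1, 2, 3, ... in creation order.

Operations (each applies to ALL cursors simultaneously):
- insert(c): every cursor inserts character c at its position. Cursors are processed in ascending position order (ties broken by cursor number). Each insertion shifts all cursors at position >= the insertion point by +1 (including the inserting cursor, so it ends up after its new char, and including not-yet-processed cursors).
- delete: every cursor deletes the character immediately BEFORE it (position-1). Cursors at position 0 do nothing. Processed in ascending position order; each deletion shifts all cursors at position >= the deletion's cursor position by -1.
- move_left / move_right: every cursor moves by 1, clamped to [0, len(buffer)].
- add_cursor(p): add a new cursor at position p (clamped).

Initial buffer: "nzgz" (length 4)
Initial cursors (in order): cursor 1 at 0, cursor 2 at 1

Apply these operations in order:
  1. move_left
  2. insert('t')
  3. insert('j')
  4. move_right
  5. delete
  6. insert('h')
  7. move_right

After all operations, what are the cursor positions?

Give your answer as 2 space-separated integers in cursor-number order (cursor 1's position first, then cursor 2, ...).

After op 1 (move_left): buffer="nzgz" (len 4), cursors c1@0 c2@0, authorship ....
After op 2 (insert('t')): buffer="ttnzgz" (len 6), cursors c1@2 c2@2, authorship 12....
After op 3 (insert('j')): buffer="ttjjnzgz" (len 8), cursors c1@4 c2@4, authorship 1212....
After op 4 (move_right): buffer="ttjjnzgz" (len 8), cursors c1@5 c2@5, authorship 1212....
After op 5 (delete): buffer="ttjzgz" (len 6), cursors c1@3 c2@3, authorship 121...
After op 6 (insert('h')): buffer="ttjhhzgz" (len 8), cursors c1@5 c2@5, authorship 12112...
After op 7 (move_right): buffer="ttjhhzgz" (len 8), cursors c1@6 c2@6, authorship 12112...

Answer: 6 6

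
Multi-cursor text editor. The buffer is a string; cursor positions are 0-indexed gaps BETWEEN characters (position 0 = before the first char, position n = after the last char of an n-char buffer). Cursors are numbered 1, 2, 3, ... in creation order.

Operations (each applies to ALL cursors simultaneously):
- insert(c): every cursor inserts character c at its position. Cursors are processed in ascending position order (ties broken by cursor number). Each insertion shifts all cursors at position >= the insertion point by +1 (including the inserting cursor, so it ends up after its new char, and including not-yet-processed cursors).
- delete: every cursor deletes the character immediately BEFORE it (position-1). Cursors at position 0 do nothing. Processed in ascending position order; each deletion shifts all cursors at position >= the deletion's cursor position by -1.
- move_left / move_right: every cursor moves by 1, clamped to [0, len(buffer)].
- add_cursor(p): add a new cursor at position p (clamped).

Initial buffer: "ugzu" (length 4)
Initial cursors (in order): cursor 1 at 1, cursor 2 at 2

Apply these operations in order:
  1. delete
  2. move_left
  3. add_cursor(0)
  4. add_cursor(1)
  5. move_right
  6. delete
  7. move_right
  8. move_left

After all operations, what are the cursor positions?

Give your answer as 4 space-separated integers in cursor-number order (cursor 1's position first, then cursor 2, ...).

Answer: 0 0 0 0

Derivation:
After op 1 (delete): buffer="zu" (len 2), cursors c1@0 c2@0, authorship ..
After op 2 (move_left): buffer="zu" (len 2), cursors c1@0 c2@0, authorship ..
After op 3 (add_cursor(0)): buffer="zu" (len 2), cursors c1@0 c2@0 c3@0, authorship ..
After op 4 (add_cursor(1)): buffer="zu" (len 2), cursors c1@0 c2@0 c3@0 c4@1, authorship ..
After op 5 (move_right): buffer="zu" (len 2), cursors c1@1 c2@1 c3@1 c4@2, authorship ..
After op 6 (delete): buffer="" (len 0), cursors c1@0 c2@0 c3@0 c4@0, authorship 
After op 7 (move_right): buffer="" (len 0), cursors c1@0 c2@0 c3@0 c4@0, authorship 
After op 8 (move_left): buffer="" (len 0), cursors c1@0 c2@0 c3@0 c4@0, authorship 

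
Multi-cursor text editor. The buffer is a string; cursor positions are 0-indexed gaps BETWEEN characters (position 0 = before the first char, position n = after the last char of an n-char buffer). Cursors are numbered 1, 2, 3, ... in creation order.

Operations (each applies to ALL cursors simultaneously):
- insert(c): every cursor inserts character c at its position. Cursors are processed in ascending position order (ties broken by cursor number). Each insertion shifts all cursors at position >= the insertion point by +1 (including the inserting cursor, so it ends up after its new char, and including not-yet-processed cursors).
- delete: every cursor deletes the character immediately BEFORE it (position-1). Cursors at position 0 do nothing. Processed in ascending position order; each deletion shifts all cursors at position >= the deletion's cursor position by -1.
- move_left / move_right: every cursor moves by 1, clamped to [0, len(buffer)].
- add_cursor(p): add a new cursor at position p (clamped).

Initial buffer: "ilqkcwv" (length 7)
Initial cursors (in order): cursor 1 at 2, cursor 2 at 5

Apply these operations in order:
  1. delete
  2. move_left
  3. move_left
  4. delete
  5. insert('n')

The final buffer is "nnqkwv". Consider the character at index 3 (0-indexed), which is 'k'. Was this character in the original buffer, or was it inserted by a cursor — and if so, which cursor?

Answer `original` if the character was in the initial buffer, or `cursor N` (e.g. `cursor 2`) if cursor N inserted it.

Answer: original

Derivation:
After op 1 (delete): buffer="iqkwv" (len 5), cursors c1@1 c2@3, authorship .....
After op 2 (move_left): buffer="iqkwv" (len 5), cursors c1@0 c2@2, authorship .....
After op 3 (move_left): buffer="iqkwv" (len 5), cursors c1@0 c2@1, authorship .....
After op 4 (delete): buffer="qkwv" (len 4), cursors c1@0 c2@0, authorship ....
After op 5 (insert('n')): buffer="nnqkwv" (len 6), cursors c1@2 c2@2, authorship 12....
Authorship (.=original, N=cursor N): 1 2 . . . .
Index 3: author = original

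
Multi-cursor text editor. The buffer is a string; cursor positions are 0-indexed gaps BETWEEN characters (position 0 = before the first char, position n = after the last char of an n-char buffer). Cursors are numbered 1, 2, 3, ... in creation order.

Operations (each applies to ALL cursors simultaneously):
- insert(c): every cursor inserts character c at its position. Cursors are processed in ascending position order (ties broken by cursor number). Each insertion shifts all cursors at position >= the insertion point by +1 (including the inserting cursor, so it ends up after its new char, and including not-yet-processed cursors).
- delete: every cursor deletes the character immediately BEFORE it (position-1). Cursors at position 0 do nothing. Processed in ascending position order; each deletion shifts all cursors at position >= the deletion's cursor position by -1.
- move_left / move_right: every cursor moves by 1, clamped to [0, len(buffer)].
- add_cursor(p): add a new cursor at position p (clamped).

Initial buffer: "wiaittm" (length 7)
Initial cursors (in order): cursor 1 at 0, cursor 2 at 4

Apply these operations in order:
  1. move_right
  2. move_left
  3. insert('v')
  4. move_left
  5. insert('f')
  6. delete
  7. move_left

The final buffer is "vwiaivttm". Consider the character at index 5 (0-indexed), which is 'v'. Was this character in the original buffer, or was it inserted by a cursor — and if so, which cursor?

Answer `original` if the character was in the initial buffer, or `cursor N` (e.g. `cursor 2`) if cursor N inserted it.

After op 1 (move_right): buffer="wiaittm" (len 7), cursors c1@1 c2@5, authorship .......
After op 2 (move_left): buffer="wiaittm" (len 7), cursors c1@0 c2@4, authorship .......
After op 3 (insert('v')): buffer="vwiaivttm" (len 9), cursors c1@1 c2@6, authorship 1....2...
After op 4 (move_left): buffer="vwiaivttm" (len 9), cursors c1@0 c2@5, authorship 1....2...
After op 5 (insert('f')): buffer="fvwiaifvttm" (len 11), cursors c1@1 c2@7, authorship 11....22...
After op 6 (delete): buffer="vwiaivttm" (len 9), cursors c1@0 c2@5, authorship 1....2...
After op 7 (move_left): buffer="vwiaivttm" (len 9), cursors c1@0 c2@4, authorship 1....2...
Authorship (.=original, N=cursor N): 1 . . . . 2 . . .
Index 5: author = 2

Answer: cursor 2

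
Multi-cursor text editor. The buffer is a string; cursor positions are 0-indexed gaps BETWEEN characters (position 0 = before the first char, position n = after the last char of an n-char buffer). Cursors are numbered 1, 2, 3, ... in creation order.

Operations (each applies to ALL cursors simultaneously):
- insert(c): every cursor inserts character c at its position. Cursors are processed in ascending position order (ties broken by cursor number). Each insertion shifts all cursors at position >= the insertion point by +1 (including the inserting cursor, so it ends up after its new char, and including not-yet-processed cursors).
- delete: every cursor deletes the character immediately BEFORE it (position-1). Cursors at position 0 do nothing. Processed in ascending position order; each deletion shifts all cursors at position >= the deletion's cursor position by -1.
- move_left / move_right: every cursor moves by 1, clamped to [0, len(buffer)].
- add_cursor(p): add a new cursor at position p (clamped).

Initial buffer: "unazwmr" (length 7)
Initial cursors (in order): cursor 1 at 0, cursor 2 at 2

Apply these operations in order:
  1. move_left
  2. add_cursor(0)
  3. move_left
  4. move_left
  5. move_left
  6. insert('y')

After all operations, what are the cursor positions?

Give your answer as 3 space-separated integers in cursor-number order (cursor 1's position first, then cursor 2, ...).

After op 1 (move_left): buffer="unazwmr" (len 7), cursors c1@0 c2@1, authorship .......
After op 2 (add_cursor(0)): buffer="unazwmr" (len 7), cursors c1@0 c3@0 c2@1, authorship .......
After op 3 (move_left): buffer="unazwmr" (len 7), cursors c1@0 c2@0 c3@0, authorship .......
After op 4 (move_left): buffer="unazwmr" (len 7), cursors c1@0 c2@0 c3@0, authorship .......
After op 5 (move_left): buffer="unazwmr" (len 7), cursors c1@0 c2@0 c3@0, authorship .......
After op 6 (insert('y')): buffer="yyyunazwmr" (len 10), cursors c1@3 c2@3 c3@3, authorship 123.......

Answer: 3 3 3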